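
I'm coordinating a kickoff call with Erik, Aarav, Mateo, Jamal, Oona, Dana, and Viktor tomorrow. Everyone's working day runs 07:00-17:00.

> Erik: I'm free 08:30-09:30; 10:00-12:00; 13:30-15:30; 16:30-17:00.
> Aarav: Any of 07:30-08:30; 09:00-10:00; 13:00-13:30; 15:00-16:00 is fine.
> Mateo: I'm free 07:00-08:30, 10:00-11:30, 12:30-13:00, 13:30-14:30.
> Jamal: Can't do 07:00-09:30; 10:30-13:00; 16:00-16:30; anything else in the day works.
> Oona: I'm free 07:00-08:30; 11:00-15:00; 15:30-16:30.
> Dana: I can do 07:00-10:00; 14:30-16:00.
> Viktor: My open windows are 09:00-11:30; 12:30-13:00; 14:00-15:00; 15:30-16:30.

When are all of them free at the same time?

Erik free: 08:30-09:30, 10:00-12:00, 13:30-15:30, 16:30-17:00.
Aarav free: 07:30-08:30, 09:00-10:00, 13:00-13:30, 15:00-16:00.
Mateo free: 07:00-08:30, 10:00-11:30, 12:30-13:00, 13:30-14:30.
Jamal free: 09:30-10:30, 13:00-16:00, 16:30-17:00 (invert busy blocks within the working day).
Oona free: 07:00-08:30, 11:00-15:00, 15:30-16:30.
Dana free: 07:00-10:00, 14:30-16:00.
Viktor free: 09:00-11:30, 12:30-13:00, 14:00-15:00, 15:30-16:30.
Erik ∩ Aarav: 09:00-09:30, 15:00-15:30.
Erik ∩ Aarav ∩ Mateo: ∅.
Erik ∩ Aarav ∩ Mateo ∩ Jamal: ∅.
Erik ∩ Aarav ∩ Mateo ∩ Jamal ∩ Oona: ∅.
Erik ∩ Aarav ∩ Mateo ∩ Jamal ∩ Oona ∩ Dana: ∅.
Erik ∩ Aarav ∩ Mateo ∩ Jamal ∩ Oona ∩ Dana ∩ Viktor: ∅.
There is no time when everyone is free.

none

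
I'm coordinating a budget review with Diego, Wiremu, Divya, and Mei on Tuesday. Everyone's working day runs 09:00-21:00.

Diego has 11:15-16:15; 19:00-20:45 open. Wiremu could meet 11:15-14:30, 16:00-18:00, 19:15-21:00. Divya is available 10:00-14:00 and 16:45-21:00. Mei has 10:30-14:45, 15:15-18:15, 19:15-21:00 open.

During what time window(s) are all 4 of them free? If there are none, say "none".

Diego ∩ Wiremu: 11:15-14:30, 16:00-16:15, 19:15-20:45.
Diego ∩ Wiremu ∩ Divya: 11:15-14:00, 19:15-20:45.
Diego ∩ Wiremu ∩ Divya ∩ Mei: 11:15-14:00, 19:15-20:45.
Those are the intersection windows.

11:15-14:00, 19:15-20:45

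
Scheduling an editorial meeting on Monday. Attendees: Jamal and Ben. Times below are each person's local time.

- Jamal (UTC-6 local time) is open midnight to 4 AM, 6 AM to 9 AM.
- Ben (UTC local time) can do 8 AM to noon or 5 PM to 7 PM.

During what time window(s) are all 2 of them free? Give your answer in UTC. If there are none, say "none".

Jamal in UTC: 06:00-10:00, 12:00-15:00 (add 6h to convert from UTC-6).
Ben in UTC: 08:00-12:00, 17:00-19:00.
Jamal ∩ Ben: 08:00-10:00.

08:00-10:00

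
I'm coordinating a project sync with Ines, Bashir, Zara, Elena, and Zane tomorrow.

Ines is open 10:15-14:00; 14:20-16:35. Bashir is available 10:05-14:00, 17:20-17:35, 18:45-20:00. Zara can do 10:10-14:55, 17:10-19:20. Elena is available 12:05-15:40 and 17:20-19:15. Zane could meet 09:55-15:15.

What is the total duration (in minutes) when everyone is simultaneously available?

115

Ines ∩ Bashir: 10:15-14:00.
Ines ∩ Bashir ∩ Zara: 10:15-14:00.
Ines ∩ Bashir ∩ Zara ∩ Elena: 12:05-14:00.
Ines ∩ Bashir ∩ Zara ∩ Elena ∩ Zane: 12:05-14:00.
That's a single block of 115 minutes.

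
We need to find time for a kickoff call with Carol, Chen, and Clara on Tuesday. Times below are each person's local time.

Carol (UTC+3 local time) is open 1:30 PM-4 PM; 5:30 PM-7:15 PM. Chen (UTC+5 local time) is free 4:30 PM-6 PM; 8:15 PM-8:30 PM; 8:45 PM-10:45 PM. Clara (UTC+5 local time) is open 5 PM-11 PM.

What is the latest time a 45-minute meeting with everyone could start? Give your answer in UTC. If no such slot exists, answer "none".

12:15

Carol in UTC: 10:30-13:00, 14:30-16:15 (subtract 3h to convert from UTC+3).
Chen in UTC: 11:30-13:00, 15:15-15:30, 15:45-17:45 (subtract 5h to convert from UTC+5).
Clara in UTC: 12:00-18:00 (subtract 5h to convert from UTC+5).
Carol ∩ Chen: 11:30-13:00, 15:15-15:30, 15:45-16:15.
Carol ∩ Chen ∩ Clara: 12:00-13:00, 15:15-15:30, 15:45-16:15.
Those are the intersection windows.
The last common window of at least 45 minutes is 12:00-13:00; a 45-minute meeting can start as late as 12:15 and still end by 13:00.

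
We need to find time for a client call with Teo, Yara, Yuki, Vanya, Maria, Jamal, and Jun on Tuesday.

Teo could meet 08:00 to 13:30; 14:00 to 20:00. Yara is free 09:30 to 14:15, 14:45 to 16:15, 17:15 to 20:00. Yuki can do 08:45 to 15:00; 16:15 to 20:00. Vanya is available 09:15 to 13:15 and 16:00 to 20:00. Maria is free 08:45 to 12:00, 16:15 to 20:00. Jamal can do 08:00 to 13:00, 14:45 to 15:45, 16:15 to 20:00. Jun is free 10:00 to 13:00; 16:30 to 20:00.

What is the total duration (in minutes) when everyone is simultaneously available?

Teo ∩ Yara: 09:30-13:30, 14:00-14:15, 14:45-16:15, 17:15-20:00.
Teo ∩ Yara ∩ Yuki: 09:30-13:30, 14:00-14:15, 14:45-15:00, 17:15-20:00.
Teo ∩ Yara ∩ Yuki ∩ Vanya: 09:30-13:15, 17:15-20:00.
Teo ∩ Yara ∩ Yuki ∩ Vanya ∩ Maria: 09:30-12:00, 17:15-20:00.
Teo ∩ Yara ∩ Yuki ∩ Vanya ∩ Maria ∩ Jamal: 09:30-12:00, 17:15-20:00.
Teo ∩ Yara ∩ Yuki ∩ Vanya ∩ Maria ∩ Jamal ∩ Jun: 10:00-12:00, 17:15-20:00.
Summing the common windows: 120 + 165 = 285 minutes.

285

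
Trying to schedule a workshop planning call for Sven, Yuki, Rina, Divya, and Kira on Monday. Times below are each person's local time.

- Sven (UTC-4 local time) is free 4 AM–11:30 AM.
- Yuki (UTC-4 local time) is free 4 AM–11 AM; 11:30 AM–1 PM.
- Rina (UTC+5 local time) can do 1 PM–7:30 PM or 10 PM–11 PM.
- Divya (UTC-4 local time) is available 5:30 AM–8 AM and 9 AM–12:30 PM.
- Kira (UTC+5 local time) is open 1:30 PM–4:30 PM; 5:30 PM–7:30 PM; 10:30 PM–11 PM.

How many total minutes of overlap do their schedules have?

Sven in UTC: 08:00-15:30 (add 4h to convert from UTC-4).
Yuki in UTC: 08:00-15:00, 15:30-17:00 (add 4h to convert from UTC-4).
Rina in UTC: 08:00-14:30, 17:00-18:00 (subtract 5h to convert from UTC+5).
Divya in UTC: 09:30-12:00, 13:00-16:30 (add 4h to convert from UTC-4).
Kira in UTC: 08:30-11:30, 12:30-14:30, 17:30-18:00 (subtract 5h to convert from UTC+5).
Sven ∩ Yuki: 08:00-15:00.
Sven ∩ Yuki ∩ Rina: 08:00-14:30.
Sven ∩ Yuki ∩ Rina ∩ Divya: 09:30-12:00, 13:00-14:30.
Sven ∩ Yuki ∩ Rina ∩ Divya ∩ Kira: 09:30-11:30, 13:00-14:30.
Those are the intersection windows.
Summing the common windows: 120 + 90 = 210 minutes.

210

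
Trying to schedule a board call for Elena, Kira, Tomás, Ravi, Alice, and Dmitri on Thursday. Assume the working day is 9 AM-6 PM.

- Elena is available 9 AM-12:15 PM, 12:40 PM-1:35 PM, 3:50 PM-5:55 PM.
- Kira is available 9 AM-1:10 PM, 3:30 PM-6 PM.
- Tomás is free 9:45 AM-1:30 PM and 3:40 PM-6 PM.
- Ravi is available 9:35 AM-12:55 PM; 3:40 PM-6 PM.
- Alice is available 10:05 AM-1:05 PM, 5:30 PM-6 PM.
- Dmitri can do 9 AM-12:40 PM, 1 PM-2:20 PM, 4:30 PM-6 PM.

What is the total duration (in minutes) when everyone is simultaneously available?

155

Elena ∩ Kira: 09:00-12:15, 12:40-13:10, 15:50-17:55.
Elena ∩ Kira ∩ Tomás: 09:45-12:15, 12:40-13:10, 15:50-17:55.
Elena ∩ Kira ∩ Tomás ∩ Ravi: 09:45-12:15, 12:40-12:55, 15:50-17:55.
Elena ∩ Kira ∩ Tomás ∩ Ravi ∩ Alice: 10:05-12:15, 12:40-12:55, 17:30-17:55.
Elena ∩ Kira ∩ Tomás ∩ Ravi ∩ Alice ∩ Dmitri: 10:05-12:15, 17:30-17:55.
Those are the intersection windows.
Summing the common windows: 130 + 25 = 155 minutes.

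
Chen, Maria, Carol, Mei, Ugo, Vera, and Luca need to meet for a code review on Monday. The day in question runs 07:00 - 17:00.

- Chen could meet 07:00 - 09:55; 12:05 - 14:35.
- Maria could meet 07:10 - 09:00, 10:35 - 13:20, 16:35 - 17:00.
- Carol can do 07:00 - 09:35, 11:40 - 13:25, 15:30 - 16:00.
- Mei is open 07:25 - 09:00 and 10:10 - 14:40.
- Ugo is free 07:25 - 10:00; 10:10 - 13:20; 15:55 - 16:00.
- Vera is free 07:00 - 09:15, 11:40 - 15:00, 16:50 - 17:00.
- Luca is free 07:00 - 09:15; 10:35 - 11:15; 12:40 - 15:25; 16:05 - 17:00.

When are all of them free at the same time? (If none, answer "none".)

Chen ∩ Maria: 07:10-09:00, 12:05-13:20.
Chen ∩ Maria ∩ Carol: 07:10-09:00, 12:05-13:20.
Chen ∩ Maria ∩ Carol ∩ Mei: 07:25-09:00, 12:05-13:20.
Chen ∩ Maria ∩ Carol ∩ Mei ∩ Ugo: 07:25-09:00, 12:05-13:20.
Chen ∩ Maria ∩ Carol ∩ Mei ∩ Ugo ∩ Vera: 07:25-09:00, 12:05-13:20.
Chen ∩ Maria ∩ Carol ∩ Mei ∩ Ugo ∩ Vera ∩ Luca: 07:25-09:00, 12:40-13:20.
Those are the intersection windows.

07:25-09:00, 12:40-13:20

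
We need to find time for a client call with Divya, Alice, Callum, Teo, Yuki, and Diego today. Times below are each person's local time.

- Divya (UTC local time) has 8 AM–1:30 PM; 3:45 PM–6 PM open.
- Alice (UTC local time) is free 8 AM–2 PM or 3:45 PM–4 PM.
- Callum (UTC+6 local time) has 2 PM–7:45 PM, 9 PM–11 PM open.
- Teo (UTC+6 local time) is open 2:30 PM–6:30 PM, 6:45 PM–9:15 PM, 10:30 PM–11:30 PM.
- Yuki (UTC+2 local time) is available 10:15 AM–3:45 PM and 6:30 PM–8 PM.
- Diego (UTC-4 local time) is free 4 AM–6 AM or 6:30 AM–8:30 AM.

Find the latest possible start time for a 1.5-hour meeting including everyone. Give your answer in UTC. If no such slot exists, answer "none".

11:00

Divya in UTC: 08:00-13:30, 15:45-18:00.
Alice in UTC: 08:00-14:00, 15:45-16:00.
Callum in UTC: 08:00-13:45, 15:00-17:00 (subtract 6h to convert from UTC+6).
Teo in UTC: 08:30-12:30, 12:45-15:15, 16:30-17:30 (subtract 6h to convert from UTC+6).
Yuki in UTC: 08:15-13:45, 16:30-18:00 (subtract 2h to convert from UTC+2).
Diego in UTC: 08:00-10:00, 10:30-12:30 (add 4h to convert from UTC-4).
Divya ∩ Alice: 08:00-13:30, 15:45-16:00.
Divya ∩ Alice ∩ Callum: 08:00-13:30, 15:45-16:00.
Divya ∩ Alice ∩ Callum ∩ Teo: 08:30-12:30, 12:45-13:30.
Divya ∩ Alice ∩ Callum ∩ Teo ∩ Yuki: 08:30-12:30, 12:45-13:30.
Divya ∩ Alice ∩ Callum ∩ Teo ∩ Yuki ∩ Diego: 08:30-10:00, 10:30-12:30.
The last common window of at least 90 minutes is 10:30-12:30; a 90-minute meeting can start as late as 11:00 and still end by 12:30.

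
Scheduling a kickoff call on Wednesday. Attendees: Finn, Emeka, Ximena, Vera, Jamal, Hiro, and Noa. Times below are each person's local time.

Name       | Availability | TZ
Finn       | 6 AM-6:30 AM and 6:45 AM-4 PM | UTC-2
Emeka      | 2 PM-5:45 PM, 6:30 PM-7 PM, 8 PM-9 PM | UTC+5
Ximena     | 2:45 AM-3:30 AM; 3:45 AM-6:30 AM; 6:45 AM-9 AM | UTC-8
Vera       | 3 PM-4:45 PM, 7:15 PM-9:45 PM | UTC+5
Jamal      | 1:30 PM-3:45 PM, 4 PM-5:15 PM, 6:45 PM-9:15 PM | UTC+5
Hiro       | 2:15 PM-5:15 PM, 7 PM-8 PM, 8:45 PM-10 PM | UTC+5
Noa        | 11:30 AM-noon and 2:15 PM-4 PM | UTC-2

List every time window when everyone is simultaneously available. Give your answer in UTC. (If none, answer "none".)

Finn in UTC: 08:00-08:30, 08:45-18:00 (add 2h to convert from UTC-2).
Emeka in UTC: 09:00-12:45, 13:30-14:00, 15:00-16:00 (subtract 5h to convert from UTC+5).
Ximena in UTC: 10:45-11:30, 11:45-14:30, 14:45-17:00 (add 8h to convert from UTC-8).
Vera in UTC: 10:00-11:45, 14:15-16:45 (subtract 5h to convert from UTC+5).
Jamal in UTC: 08:30-10:45, 11:00-12:15, 13:45-16:15 (subtract 5h to convert from UTC+5).
Hiro in UTC: 09:15-12:15, 14:00-15:00, 15:45-17:00 (subtract 5h to convert from UTC+5).
Noa in UTC: 13:30-14:00, 16:15-18:00 (add 2h to convert from UTC-2).
Finn ∩ Emeka: 09:00-12:45, 13:30-14:00, 15:00-16:00.
Finn ∩ Emeka ∩ Ximena: 10:45-11:30, 11:45-12:45, 13:30-14:00, 15:00-16:00.
Finn ∩ Emeka ∩ Ximena ∩ Vera: 10:45-11:30, 15:00-16:00.
Finn ∩ Emeka ∩ Ximena ∩ Vera ∩ Jamal: 11:00-11:30, 15:00-16:00.
Finn ∩ Emeka ∩ Ximena ∩ Vera ∩ Jamal ∩ Hiro: 11:00-11:30, 15:45-16:00.
Finn ∩ Emeka ∩ Ximena ∩ Vera ∩ Jamal ∩ Hiro ∩ Noa: ∅.
There is no time when everyone is free.

none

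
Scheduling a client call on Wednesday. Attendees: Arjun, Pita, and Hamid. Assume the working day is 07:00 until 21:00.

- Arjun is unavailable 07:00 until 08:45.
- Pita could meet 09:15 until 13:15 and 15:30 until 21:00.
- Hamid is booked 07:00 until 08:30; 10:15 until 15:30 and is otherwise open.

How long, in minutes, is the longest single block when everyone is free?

Arjun free: 08:45-21:00 (invert busy blocks within the working day).
Pita free: 09:15-13:15, 15:30-21:00.
Hamid free: 08:30-10:15, 15:30-21:00 (invert busy blocks within the working day).
Arjun ∩ Pita: 09:15-13:15, 15:30-21:00.
Arjun ∩ Pita ∩ Hamid: 09:15-10:15, 15:30-21:00.
So the common availability across everyone is 09:15-10:15, 15:30-21:00.
The longest is 15:30-21:00 at 330 minutes.

330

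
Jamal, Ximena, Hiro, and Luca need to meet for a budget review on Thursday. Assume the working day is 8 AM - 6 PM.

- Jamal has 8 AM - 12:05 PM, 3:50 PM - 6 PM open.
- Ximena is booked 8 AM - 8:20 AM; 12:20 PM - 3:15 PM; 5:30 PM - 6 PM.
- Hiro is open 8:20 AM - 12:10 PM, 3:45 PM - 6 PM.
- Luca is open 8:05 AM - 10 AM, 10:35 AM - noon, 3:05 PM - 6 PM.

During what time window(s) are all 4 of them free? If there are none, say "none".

Jamal free: 08:00-12:05, 15:50-18:00.
Ximena free: 08:20-12:20, 15:15-17:30 (invert busy blocks within the working day).
Hiro free: 08:20-12:10, 15:45-18:00.
Luca free: 08:05-10:00, 10:35-12:00, 15:05-18:00.
Jamal ∩ Ximena: 08:20-12:05, 15:50-17:30.
Jamal ∩ Ximena ∩ Hiro: 08:20-12:05, 15:50-17:30.
Jamal ∩ Ximena ∩ Hiro ∩ Luca: 08:20-10:00, 10:35-12:00, 15:50-17:30.
So the common availability across everyone is 08:20-10:00, 10:35-12:00, 15:50-17:30.

08:20-10:00, 10:35-12:00, 15:50-17:30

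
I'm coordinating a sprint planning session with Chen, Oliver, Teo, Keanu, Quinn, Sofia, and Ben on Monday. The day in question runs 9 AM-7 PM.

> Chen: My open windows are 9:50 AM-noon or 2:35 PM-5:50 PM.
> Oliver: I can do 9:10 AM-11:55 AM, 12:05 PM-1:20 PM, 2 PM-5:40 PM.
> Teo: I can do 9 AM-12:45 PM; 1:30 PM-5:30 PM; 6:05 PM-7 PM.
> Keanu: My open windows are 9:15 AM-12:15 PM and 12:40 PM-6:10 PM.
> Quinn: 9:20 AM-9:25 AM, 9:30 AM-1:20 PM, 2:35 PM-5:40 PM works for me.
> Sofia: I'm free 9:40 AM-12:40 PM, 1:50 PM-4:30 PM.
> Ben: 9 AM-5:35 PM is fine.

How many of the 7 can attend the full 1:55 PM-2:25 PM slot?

4

Teo, Keanu, Sofia, and Ben can make the full 13:55-14:25 slot — that's 4.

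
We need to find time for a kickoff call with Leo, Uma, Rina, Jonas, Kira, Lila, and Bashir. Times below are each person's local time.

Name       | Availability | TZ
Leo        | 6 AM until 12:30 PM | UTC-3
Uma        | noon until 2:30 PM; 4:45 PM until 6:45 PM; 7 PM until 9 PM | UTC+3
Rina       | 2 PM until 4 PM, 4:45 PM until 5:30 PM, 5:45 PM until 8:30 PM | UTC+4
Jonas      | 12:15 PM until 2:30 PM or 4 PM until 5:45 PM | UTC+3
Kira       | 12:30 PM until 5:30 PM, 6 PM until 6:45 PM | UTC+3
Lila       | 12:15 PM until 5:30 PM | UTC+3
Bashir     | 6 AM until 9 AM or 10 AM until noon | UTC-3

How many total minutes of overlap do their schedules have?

135

Leo in UTC: 09:00-15:30 (add 3h to convert from UTC-3).
Uma in UTC: 09:00-11:30, 13:45-15:45, 16:00-18:00 (subtract 3h to convert from UTC+3).
Rina in UTC: 10:00-12:00, 12:45-13:30, 13:45-16:30 (subtract 4h to convert from UTC+4).
Jonas in UTC: 09:15-11:30, 13:00-14:45 (subtract 3h to convert from UTC+3).
Kira in UTC: 09:30-14:30, 15:00-15:45 (subtract 3h to convert from UTC+3).
Lila in UTC: 09:15-14:30 (subtract 3h to convert from UTC+3).
Bashir in UTC: 09:00-12:00, 13:00-15:00 (add 3h to convert from UTC-3).
Leo ∩ Uma: 09:00-11:30, 13:45-15:30.
Leo ∩ Uma ∩ Rina: 10:00-11:30, 13:45-15:30.
Leo ∩ Uma ∩ Rina ∩ Jonas: 10:00-11:30, 13:45-14:45.
Leo ∩ Uma ∩ Rina ∩ Jonas ∩ Kira: 10:00-11:30, 13:45-14:30.
Leo ∩ Uma ∩ Rina ∩ Jonas ∩ Kira ∩ Lila: 10:00-11:30, 13:45-14:30.
Leo ∩ Uma ∩ Rina ∩ Jonas ∩ Kira ∩ Lila ∩ Bashir: 10:00-11:30, 13:45-14:30.
So the common availability across everyone is 10:00-11:30, 13:45-14:30.
Summing the common windows: 90 + 45 = 135 minutes.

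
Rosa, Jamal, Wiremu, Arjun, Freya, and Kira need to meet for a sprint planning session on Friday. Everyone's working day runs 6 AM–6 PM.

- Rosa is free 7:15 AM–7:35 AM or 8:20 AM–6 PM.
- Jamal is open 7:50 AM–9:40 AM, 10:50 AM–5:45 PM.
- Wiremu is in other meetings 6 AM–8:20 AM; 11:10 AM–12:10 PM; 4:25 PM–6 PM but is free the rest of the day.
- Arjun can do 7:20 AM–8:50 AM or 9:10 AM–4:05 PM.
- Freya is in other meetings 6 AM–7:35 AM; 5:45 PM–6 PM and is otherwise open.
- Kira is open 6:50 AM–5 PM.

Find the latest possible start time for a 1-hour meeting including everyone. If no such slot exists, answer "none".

Rosa free: 07:15-07:35, 08:20-18:00.
Jamal free: 07:50-09:40, 10:50-17:45.
Wiremu free: 08:20-11:10, 12:10-16:25 (invert busy blocks within the working day).
Arjun free: 07:20-08:50, 09:10-16:05.
Freya free: 07:35-17:45 (invert busy blocks within the working day).
Kira free: 06:50-17:00.
Rosa ∩ Jamal: 08:20-09:40, 10:50-17:45.
Rosa ∩ Jamal ∩ Wiremu: 08:20-09:40, 10:50-11:10, 12:10-16:25.
Rosa ∩ Jamal ∩ Wiremu ∩ Arjun: 08:20-08:50, 09:10-09:40, 10:50-11:10, 12:10-16:05.
Rosa ∩ Jamal ∩ Wiremu ∩ Arjun ∩ Freya: 08:20-08:50, 09:10-09:40, 10:50-11:10, 12:10-16:05.
Rosa ∩ Jamal ∩ Wiremu ∩ Arjun ∩ Freya ∩ Kira: 08:20-08:50, 09:10-09:40, 10:50-11:10, 12:10-16:05.
The last common window of at least 60 minutes is 12:10-16:05; a 60-minute meeting can start as late as 15:05 and still end by 16:05.

15:05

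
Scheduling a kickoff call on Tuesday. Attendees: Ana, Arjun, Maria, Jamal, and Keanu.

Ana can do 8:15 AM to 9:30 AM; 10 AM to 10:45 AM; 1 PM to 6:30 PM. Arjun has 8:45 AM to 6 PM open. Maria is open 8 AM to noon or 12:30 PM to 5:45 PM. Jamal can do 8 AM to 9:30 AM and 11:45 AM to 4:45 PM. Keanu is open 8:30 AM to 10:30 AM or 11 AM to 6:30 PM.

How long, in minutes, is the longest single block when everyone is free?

225

Ana ∩ Arjun: 08:45-09:30, 10:00-10:45, 13:00-18:00.
Ana ∩ Arjun ∩ Maria: 08:45-09:30, 10:00-10:45, 13:00-17:45.
Ana ∩ Arjun ∩ Maria ∩ Jamal: 08:45-09:30, 13:00-16:45.
Ana ∩ Arjun ∩ Maria ∩ Jamal ∩ Keanu: 08:45-09:30, 13:00-16:45.
Those are the intersection windows.
The longest is 13:00-16:45 at 225 minutes.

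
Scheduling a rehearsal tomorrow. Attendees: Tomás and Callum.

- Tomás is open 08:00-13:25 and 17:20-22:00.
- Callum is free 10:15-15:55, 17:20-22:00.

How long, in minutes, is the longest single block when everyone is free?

280

Tomás ∩ Callum: 10:15-13:25, 17:20-22:00.
Those are the intersection windows.
The longest is 17:20-22:00 at 280 minutes.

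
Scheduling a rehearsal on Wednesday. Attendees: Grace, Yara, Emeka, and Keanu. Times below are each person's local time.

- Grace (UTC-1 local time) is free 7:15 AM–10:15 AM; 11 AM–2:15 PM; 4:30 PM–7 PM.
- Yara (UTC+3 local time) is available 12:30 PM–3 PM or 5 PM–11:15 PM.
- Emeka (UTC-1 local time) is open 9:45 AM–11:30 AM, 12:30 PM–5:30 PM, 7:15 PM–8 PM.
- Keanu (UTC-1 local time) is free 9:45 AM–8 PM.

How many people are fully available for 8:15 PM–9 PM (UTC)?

2

Grace in UTC: 08:15-11:15, 12:00-15:15, 17:30-20:00 (add 1h to convert from UTC-1).
Yara in UTC: 09:30-12:00, 14:00-20:15 (subtract 3h to convert from UTC+3).
Emeka in UTC: 10:45-12:30, 13:30-18:30, 20:15-21:00 (add 1h to convert from UTC-1).
Keanu in UTC: 10:45-21:00 (add 1h to convert from UTC-1).
Emeka and Keanu can make the full 20:15-21:00 slot — that's 2.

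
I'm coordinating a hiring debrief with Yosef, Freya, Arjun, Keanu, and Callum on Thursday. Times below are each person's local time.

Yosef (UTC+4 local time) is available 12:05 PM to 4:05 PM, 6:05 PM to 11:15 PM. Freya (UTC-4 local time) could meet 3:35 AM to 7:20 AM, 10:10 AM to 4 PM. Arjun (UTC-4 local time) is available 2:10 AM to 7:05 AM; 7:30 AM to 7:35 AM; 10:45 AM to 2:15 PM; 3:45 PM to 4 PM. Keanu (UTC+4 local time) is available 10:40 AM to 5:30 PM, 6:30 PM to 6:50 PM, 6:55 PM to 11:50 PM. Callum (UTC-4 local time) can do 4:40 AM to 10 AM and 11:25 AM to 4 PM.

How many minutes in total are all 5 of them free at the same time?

Yosef in UTC: 08:05-12:05, 14:05-19:15 (subtract 4h to convert from UTC+4).
Freya in UTC: 07:35-11:20, 14:10-20:00 (add 4h to convert from UTC-4).
Arjun in UTC: 06:10-11:05, 11:30-11:35, 14:45-18:15, 19:45-20:00 (add 4h to convert from UTC-4).
Keanu in UTC: 06:40-13:30, 14:30-14:50, 14:55-19:50 (subtract 4h to convert from UTC+4).
Callum in UTC: 08:40-14:00, 15:25-20:00 (add 4h to convert from UTC-4).
Yosef ∩ Freya: 08:05-11:20, 14:10-19:15.
Yosef ∩ Freya ∩ Arjun: 08:05-11:05, 14:45-18:15.
Yosef ∩ Freya ∩ Arjun ∩ Keanu: 08:05-11:05, 14:45-14:50, 14:55-18:15.
Yosef ∩ Freya ∩ Arjun ∩ Keanu ∩ Callum: 08:40-11:05, 15:25-18:15.
Those are the intersection windows.
Summing the common windows: 145 + 170 = 315 minutes.

315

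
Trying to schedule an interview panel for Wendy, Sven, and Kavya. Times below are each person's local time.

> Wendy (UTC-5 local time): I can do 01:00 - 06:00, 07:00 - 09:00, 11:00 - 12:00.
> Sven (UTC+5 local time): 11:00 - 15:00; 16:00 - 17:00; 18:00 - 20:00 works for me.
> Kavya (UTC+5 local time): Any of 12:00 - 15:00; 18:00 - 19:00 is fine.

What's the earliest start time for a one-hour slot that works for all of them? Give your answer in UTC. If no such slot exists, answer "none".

07:00

Wendy in UTC: 06:00-11:00, 12:00-14:00, 16:00-17:00 (add 5h to convert from UTC-5).
Sven in UTC: 06:00-10:00, 11:00-12:00, 13:00-15:00 (subtract 5h to convert from UTC+5).
Kavya in UTC: 07:00-10:00, 13:00-14:00 (subtract 5h to convert from UTC+5).
Wendy ∩ Sven: 06:00-10:00, 13:00-14:00.
Wendy ∩ Sven ∩ Kavya: 07:00-10:00, 13:00-14:00.
The first common window of at least 60 minutes is 07:00-10:00, so the earliest start is 07:00.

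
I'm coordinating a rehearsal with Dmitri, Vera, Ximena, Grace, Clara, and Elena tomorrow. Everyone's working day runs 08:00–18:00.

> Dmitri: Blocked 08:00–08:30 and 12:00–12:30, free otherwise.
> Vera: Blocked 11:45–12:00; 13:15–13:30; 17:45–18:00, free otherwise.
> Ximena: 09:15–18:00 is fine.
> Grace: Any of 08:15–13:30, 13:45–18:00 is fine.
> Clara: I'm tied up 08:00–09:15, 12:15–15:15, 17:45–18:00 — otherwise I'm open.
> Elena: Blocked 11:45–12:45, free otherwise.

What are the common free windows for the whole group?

09:15-11:45, 15:15-17:45

Dmitri free: 08:30-12:00, 12:30-18:00 (invert busy blocks within the working day).
Vera free: 08:00-11:45, 12:00-13:15, 13:30-17:45 (invert busy blocks within the working day).
Ximena free: 09:15-18:00.
Grace free: 08:15-13:30, 13:45-18:00.
Clara free: 09:15-12:15, 15:15-17:45 (invert busy blocks within the working day).
Elena free: 08:00-11:45, 12:45-18:00 (invert busy blocks within the working day).
Dmitri ∩ Vera: 08:30-11:45, 12:30-13:15, 13:30-17:45.
Dmitri ∩ Vera ∩ Ximena: 09:15-11:45, 12:30-13:15, 13:30-17:45.
Dmitri ∩ Vera ∩ Ximena ∩ Grace: 09:15-11:45, 12:30-13:15, 13:45-17:45.
Dmitri ∩ Vera ∩ Ximena ∩ Grace ∩ Clara: 09:15-11:45, 15:15-17:45.
Dmitri ∩ Vera ∩ Ximena ∩ Grace ∩ Clara ∩ Elena: 09:15-11:45, 15:15-17:45.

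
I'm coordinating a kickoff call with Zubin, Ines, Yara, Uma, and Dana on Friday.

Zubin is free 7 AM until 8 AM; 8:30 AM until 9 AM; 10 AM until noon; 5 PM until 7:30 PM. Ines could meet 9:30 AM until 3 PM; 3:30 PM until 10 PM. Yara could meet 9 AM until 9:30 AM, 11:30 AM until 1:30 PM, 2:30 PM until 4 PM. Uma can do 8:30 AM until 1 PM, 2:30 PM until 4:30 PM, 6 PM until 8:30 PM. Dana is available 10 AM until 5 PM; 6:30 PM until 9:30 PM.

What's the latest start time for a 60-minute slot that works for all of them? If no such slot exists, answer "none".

none

Zubin ∩ Ines: 10:00-12:00, 17:00-19:30.
Zubin ∩ Ines ∩ Yara: 11:30-12:00.
Zubin ∩ Ines ∩ Yara ∩ Uma: 11:30-12:00.
Zubin ∩ Ines ∩ Yara ∩ Uma ∩ Dana: 11:30-12:00.
Those are the intersection windows.
No common window is at least 60 minutes long.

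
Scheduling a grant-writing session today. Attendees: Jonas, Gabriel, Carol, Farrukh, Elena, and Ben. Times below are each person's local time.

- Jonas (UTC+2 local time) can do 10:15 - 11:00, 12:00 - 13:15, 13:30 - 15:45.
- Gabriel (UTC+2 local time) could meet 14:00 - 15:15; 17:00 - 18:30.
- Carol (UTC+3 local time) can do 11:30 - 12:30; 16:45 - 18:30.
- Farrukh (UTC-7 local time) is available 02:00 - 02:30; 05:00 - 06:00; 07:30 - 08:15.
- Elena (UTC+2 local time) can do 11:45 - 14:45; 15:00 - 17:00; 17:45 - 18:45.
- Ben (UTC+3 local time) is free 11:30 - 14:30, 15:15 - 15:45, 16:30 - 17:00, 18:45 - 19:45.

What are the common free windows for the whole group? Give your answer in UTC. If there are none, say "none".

none

Jonas in UTC: 08:15-09:00, 10:00-11:15, 11:30-13:45 (subtract 2h to convert from UTC+2).
Gabriel in UTC: 12:00-13:15, 15:00-16:30 (subtract 2h to convert from UTC+2).
Carol in UTC: 08:30-09:30, 13:45-15:30 (subtract 3h to convert from UTC+3).
Farrukh in UTC: 09:00-09:30, 12:00-13:00, 14:30-15:15 (add 7h to convert from UTC-7).
Elena in UTC: 09:45-12:45, 13:00-15:00, 15:45-16:45 (subtract 2h to convert from UTC+2).
Ben in UTC: 08:30-11:30, 12:15-12:45, 13:30-14:00, 15:45-16:45 (subtract 3h to convert from UTC+3).
Jonas ∩ Gabriel: 12:00-13:15.
Jonas ∩ Gabriel ∩ Carol: ∅.
Jonas ∩ Gabriel ∩ Carol ∩ Farrukh: ∅.
Jonas ∩ Gabriel ∩ Carol ∩ Farrukh ∩ Elena: ∅.
Jonas ∩ Gabriel ∩ Carol ∩ Farrukh ∩ Elena ∩ Ben: ∅.
There is no time when everyone is free.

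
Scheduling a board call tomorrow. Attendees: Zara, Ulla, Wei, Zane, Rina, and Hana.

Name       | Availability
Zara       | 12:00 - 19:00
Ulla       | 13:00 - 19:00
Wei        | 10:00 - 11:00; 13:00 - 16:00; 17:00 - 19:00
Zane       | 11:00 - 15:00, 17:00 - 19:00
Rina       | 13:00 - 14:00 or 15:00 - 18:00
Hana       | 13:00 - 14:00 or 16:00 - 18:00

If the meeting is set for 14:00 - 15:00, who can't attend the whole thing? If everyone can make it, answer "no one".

Hana, Rina

Zara: free for 14:00-15:00. Ulla: free for 14:00-15:00. Wei: free for 14:00-15:00. Zane: free for 14:00-15:00. Rina: not fully free for 14:00-15:00. Hana: not fully free for 14:00-15:00.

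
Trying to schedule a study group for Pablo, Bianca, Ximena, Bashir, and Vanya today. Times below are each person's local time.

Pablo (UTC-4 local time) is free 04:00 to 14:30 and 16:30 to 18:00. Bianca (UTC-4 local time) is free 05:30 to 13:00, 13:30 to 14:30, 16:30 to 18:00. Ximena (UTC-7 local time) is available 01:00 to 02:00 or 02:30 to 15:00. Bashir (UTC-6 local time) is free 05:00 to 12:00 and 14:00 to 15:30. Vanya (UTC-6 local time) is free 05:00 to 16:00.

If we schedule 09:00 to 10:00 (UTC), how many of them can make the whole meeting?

1

Pablo in UTC: 08:00-18:30, 20:30-22:00 (add 4h to convert from UTC-4).
Bianca in UTC: 09:30-17:00, 17:30-18:30, 20:30-22:00 (add 4h to convert from UTC-4).
Ximena in UTC: 08:00-09:00, 09:30-22:00 (add 7h to convert from UTC-7).
Bashir in UTC: 11:00-18:00, 20:00-21:30 (add 6h to convert from UTC-6).
Vanya in UTC: 11:00-22:00 (add 6h to convert from UTC-6).
Pablo can make the full 09:00-10:00 slot — that's 1.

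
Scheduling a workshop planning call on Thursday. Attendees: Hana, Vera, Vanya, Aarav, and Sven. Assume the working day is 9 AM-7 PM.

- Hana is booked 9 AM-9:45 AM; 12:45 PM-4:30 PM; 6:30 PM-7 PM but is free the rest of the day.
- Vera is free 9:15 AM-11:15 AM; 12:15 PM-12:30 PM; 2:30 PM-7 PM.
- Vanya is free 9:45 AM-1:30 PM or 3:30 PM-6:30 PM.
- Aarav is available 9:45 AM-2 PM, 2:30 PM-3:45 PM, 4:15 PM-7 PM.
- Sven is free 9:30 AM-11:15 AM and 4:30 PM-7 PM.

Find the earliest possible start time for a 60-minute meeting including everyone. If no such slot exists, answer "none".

Hana free: 09:45-12:45, 16:30-18:30 (invert busy blocks within the working day).
Vera free: 09:15-11:15, 12:15-12:30, 14:30-19:00.
Vanya free: 09:45-13:30, 15:30-18:30.
Aarav free: 09:45-14:00, 14:30-15:45, 16:15-19:00.
Sven free: 09:30-11:15, 16:30-19:00.
Hana ∩ Vera: 09:45-11:15, 12:15-12:30, 16:30-18:30.
Hana ∩ Vera ∩ Vanya: 09:45-11:15, 12:15-12:30, 16:30-18:30.
Hana ∩ Vera ∩ Vanya ∩ Aarav: 09:45-11:15, 12:15-12:30, 16:30-18:30.
Hana ∩ Vera ∩ Vanya ∩ Aarav ∩ Sven: 09:45-11:15, 16:30-18:30.
The first common window of at least 60 minutes is 09:45-11:15, so the earliest start is 09:45.

09:45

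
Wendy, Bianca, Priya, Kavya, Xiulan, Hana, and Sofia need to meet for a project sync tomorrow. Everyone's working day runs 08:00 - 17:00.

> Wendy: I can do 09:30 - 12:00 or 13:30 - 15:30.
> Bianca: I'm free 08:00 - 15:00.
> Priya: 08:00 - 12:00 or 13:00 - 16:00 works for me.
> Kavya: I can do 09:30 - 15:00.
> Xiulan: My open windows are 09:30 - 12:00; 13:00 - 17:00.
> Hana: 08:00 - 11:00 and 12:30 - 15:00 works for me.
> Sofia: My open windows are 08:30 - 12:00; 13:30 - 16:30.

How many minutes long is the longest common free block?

Wendy ∩ Bianca: 09:30-12:00, 13:30-15:00.
Wendy ∩ Bianca ∩ Priya: 09:30-12:00, 13:30-15:00.
Wendy ∩ Bianca ∩ Priya ∩ Kavya: 09:30-12:00, 13:30-15:00.
Wendy ∩ Bianca ∩ Priya ∩ Kavya ∩ Xiulan: 09:30-12:00, 13:30-15:00.
Wendy ∩ Bianca ∩ Priya ∩ Kavya ∩ Xiulan ∩ Hana: 09:30-11:00, 13:30-15:00.
Wendy ∩ Bianca ∩ Priya ∩ Kavya ∩ Xiulan ∩ Hana ∩ Sofia: 09:30-11:00, 13:30-15:00.
So the common availability across everyone is 09:30-11:00, 13:30-15:00.
The longest is 09:30-11:00 at 90 minutes.

90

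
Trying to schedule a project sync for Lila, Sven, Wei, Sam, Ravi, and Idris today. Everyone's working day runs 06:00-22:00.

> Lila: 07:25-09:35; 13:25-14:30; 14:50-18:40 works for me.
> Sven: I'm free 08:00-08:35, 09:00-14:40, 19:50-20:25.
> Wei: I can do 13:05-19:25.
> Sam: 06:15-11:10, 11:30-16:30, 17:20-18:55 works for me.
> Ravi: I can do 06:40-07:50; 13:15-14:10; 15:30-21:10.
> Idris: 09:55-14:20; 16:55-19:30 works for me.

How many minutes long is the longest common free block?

Lila ∩ Sven: 08:00-08:35, 09:00-09:35, 13:25-14:30.
Lila ∩ Sven ∩ Wei: 13:25-14:30.
Lila ∩ Sven ∩ Wei ∩ Sam: 13:25-14:30.
Lila ∩ Sven ∩ Wei ∩ Sam ∩ Ravi: 13:25-14:10.
Lila ∩ Sven ∩ Wei ∩ Sam ∩ Ravi ∩ Idris: 13:25-14:10.
The longest is 13:25-14:10 at 45 minutes.

45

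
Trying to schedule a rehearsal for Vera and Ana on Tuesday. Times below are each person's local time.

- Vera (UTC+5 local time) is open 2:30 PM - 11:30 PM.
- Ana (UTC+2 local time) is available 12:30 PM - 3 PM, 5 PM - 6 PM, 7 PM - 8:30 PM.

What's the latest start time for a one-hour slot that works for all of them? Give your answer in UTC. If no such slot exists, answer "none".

Vera in UTC: 09:30-18:30 (subtract 5h to convert from UTC+5).
Ana in UTC: 10:30-13:00, 15:00-16:00, 17:00-18:30 (subtract 2h to convert from UTC+2).
Vera ∩ Ana: 10:30-13:00, 15:00-16:00, 17:00-18:30.
The last common window of at least 60 minutes is 17:00-18:30; a 60-minute meeting can start as late as 17:30 and still end by 18:30.

17:30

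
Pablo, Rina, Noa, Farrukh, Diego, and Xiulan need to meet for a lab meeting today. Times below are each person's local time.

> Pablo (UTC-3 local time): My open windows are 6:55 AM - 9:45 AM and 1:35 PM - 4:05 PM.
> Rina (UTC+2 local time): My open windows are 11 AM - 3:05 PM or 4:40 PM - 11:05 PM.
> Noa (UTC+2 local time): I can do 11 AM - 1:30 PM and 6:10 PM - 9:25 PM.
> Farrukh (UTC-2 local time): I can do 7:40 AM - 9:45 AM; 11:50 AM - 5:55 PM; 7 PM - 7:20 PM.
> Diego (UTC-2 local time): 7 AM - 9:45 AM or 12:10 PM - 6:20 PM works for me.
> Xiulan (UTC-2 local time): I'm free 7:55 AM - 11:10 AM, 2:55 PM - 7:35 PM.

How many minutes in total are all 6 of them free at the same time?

Pablo in UTC: 09:55-12:45, 16:35-19:05 (add 3h to convert from UTC-3).
Rina in UTC: 09:00-13:05, 14:40-21:05 (subtract 2h to convert from UTC+2).
Noa in UTC: 09:00-11:30, 16:10-19:25 (subtract 2h to convert from UTC+2).
Farrukh in UTC: 09:40-11:45, 13:50-19:55, 21:00-21:20 (add 2h to convert from UTC-2).
Diego in UTC: 09:00-11:45, 14:10-20:20 (add 2h to convert from UTC-2).
Xiulan in UTC: 09:55-13:10, 16:55-21:35 (add 2h to convert from UTC-2).
Pablo ∩ Rina: 09:55-12:45, 16:35-19:05.
Pablo ∩ Rina ∩ Noa: 09:55-11:30, 16:35-19:05.
Pablo ∩ Rina ∩ Noa ∩ Farrukh: 09:55-11:30, 16:35-19:05.
Pablo ∩ Rina ∩ Noa ∩ Farrukh ∩ Diego: 09:55-11:30, 16:35-19:05.
Pablo ∩ Rina ∩ Noa ∩ Farrukh ∩ Diego ∩ Xiulan: 09:55-11:30, 16:55-19:05.
So the common availability across everyone is 09:55-11:30, 16:55-19:05.
Summing the common windows: 95 + 130 = 225 minutes.

225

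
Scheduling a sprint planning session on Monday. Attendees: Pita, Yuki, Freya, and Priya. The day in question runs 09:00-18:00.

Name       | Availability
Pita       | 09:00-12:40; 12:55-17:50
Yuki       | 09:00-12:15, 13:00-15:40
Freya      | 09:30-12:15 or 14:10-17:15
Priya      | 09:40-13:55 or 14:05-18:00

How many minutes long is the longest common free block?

Pita ∩ Yuki: 09:00-12:15, 13:00-15:40.
Pita ∩ Yuki ∩ Freya: 09:30-12:15, 14:10-15:40.
Pita ∩ Yuki ∩ Freya ∩ Priya: 09:40-12:15, 14:10-15:40.
The longest is 09:40-12:15 at 155 minutes.

155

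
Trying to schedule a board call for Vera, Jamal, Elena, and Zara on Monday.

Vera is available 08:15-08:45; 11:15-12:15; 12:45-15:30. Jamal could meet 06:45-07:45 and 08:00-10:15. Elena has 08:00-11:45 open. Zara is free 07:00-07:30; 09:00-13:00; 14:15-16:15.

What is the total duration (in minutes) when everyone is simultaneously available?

0

Vera ∩ Jamal: 08:15-08:45.
Vera ∩ Jamal ∩ Elena: 08:15-08:45.
Vera ∩ Jamal ∩ Elena ∩ Zara: ∅.
There is no time when everyone is free.
There is no common window, so the total is 0 minutes.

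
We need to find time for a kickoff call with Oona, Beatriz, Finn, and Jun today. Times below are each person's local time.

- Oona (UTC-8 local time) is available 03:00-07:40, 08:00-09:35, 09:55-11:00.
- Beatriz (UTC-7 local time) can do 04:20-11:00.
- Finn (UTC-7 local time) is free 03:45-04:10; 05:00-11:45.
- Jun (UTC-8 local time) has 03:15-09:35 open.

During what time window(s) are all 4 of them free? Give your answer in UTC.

12:00-15:40, 16:00-17:35

Oona in UTC: 11:00-15:40, 16:00-17:35, 17:55-19:00 (add 8h to convert from UTC-8).
Beatriz in UTC: 11:20-18:00 (add 7h to convert from UTC-7).
Finn in UTC: 10:45-11:10, 12:00-18:45 (add 7h to convert from UTC-7).
Jun in UTC: 11:15-17:35 (add 8h to convert from UTC-8).
Oona ∩ Beatriz: 11:20-15:40, 16:00-17:35, 17:55-18:00.
Oona ∩ Beatriz ∩ Finn: 12:00-15:40, 16:00-17:35, 17:55-18:00.
Oona ∩ Beatriz ∩ Finn ∩ Jun: 12:00-15:40, 16:00-17:35.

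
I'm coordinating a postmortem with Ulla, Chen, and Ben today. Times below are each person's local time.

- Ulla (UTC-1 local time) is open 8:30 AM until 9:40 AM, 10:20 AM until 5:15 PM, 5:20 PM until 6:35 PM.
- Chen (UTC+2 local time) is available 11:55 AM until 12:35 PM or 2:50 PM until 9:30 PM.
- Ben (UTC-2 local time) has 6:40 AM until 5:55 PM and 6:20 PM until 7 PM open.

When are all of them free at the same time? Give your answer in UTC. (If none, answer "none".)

09:55-10:35, 12:50-18:15, 18:20-19:30

Ulla in UTC: 09:30-10:40, 11:20-18:15, 18:20-19:35 (add 1h to convert from UTC-1).
Chen in UTC: 09:55-10:35, 12:50-19:30 (subtract 2h to convert from UTC+2).
Ben in UTC: 08:40-19:55, 20:20-21:00 (add 2h to convert from UTC-2).
Ulla ∩ Chen: 09:55-10:35, 12:50-18:15, 18:20-19:30.
Ulla ∩ Chen ∩ Ben: 09:55-10:35, 12:50-18:15, 18:20-19:30.
Those are the intersection windows.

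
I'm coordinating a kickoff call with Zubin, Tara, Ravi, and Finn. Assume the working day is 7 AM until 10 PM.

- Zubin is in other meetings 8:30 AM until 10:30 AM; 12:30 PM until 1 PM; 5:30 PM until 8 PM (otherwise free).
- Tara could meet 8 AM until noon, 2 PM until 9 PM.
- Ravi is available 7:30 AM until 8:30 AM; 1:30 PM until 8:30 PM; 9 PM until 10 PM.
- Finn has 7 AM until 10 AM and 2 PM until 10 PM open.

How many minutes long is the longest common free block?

Zubin free: 07:00-08:30, 10:30-12:30, 13:00-17:30, 20:00-22:00 (invert busy blocks within the working day).
Tara free: 08:00-12:00, 14:00-21:00.
Ravi free: 07:30-08:30, 13:30-20:30, 21:00-22:00.
Finn free: 07:00-10:00, 14:00-22:00.
Zubin ∩ Tara: 08:00-08:30, 10:30-12:00, 14:00-17:30, 20:00-21:00.
Zubin ∩ Tara ∩ Ravi: 08:00-08:30, 14:00-17:30, 20:00-20:30.
Zubin ∩ Tara ∩ Ravi ∩ Finn: 08:00-08:30, 14:00-17:30, 20:00-20:30.
Those are the intersection windows.
The longest is 14:00-17:30 at 210 minutes.

210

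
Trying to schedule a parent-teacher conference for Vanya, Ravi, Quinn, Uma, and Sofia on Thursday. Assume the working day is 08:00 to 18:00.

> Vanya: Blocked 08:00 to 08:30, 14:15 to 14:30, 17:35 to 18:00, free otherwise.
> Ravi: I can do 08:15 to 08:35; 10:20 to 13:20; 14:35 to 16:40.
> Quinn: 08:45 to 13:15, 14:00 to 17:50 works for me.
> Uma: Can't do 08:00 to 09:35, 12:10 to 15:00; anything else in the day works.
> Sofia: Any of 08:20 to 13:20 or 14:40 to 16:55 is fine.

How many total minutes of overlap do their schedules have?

210

Vanya free: 08:30-14:15, 14:30-17:35 (invert busy blocks within the working day).
Ravi free: 08:15-08:35, 10:20-13:20, 14:35-16:40.
Quinn free: 08:45-13:15, 14:00-17:50.
Uma free: 09:35-12:10, 15:00-18:00 (invert busy blocks within the working day).
Sofia free: 08:20-13:20, 14:40-16:55.
Vanya ∩ Ravi: 08:30-08:35, 10:20-13:20, 14:35-16:40.
Vanya ∩ Ravi ∩ Quinn: 10:20-13:15, 14:35-16:40.
Vanya ∩ Ravi ∩ Quinn ∩ Uma: 10:20-12:10, 15:00-16:40.
Vanya ∩ Ravi ∩ Quinn ∩ Uma ∩ Sofia: 10:20-12:10, 15:00-16:40.
Those are the intersection windows.
Summing the common windows: 110 + 100 = 210 minutes.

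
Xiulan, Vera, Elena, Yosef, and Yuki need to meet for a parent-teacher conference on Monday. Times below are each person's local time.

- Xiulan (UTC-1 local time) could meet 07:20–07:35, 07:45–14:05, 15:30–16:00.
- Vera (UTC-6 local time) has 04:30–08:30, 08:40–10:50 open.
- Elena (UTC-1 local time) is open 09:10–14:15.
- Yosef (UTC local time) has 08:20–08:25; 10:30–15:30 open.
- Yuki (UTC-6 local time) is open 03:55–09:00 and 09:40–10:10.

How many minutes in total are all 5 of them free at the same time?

260

Xiulan in UTC: 08:20-08:35, 08:45-15:05, 16:30-17:00 (add 1h to convert from UTC-1).
Vera in UTC: 10:30-14:30, 14:40-16:50 (add 6h to convert from UTC-6).
Elena in UTC: 10:10-15:15 (add 1h to convert from UTC-1).
Yosef in UTC: 08:20-08:25, 10:30-15:30.
Yuki in UTC: 09:55-15:00, 15:40-16:10 (add 6h to convert from UTC-6).
Xiulan ∩ Vera: 10:30-14:30, 14:40-15:05, 16:30-16:50.
Xiulan ∩ Vera ∩ Elena: 10:30-14:30, 14:40-15:05.
Xiulan ∩ Vera ∩ Elena ∩ Yosef: 10:30-14:30, 14:40-15:05.
Xiulan ∩ Vera ∩ Elena ∩ Yosef ∩ Yuki: 10:30-14:30, 14:40-15:00.
Those are the intersection windows.
Summing the common windows: 240 + 20 = 260 minutes.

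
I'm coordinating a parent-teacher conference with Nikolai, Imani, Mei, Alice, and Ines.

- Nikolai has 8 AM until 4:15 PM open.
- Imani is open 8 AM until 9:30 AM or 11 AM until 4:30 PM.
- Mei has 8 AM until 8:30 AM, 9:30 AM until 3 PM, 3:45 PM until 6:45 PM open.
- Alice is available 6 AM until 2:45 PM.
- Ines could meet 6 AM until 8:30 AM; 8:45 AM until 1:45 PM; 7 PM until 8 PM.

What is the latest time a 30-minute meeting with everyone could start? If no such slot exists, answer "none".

13:15

Nikolai ∩ Imani: 08:00-09:30, 11:00-16:15.
Nikolai ∩ Imani ∩ Mei: 08:00-08:30, 11:00-15:00, 15:45-16:15.
Nikolai ∩ Imani ∩ Mei ∩ Alice: 08:00-08:30, 11:00-14:45.
Nikolai ∩ Imani ∩ Mei ∩ Alice ∩ Ines: 08:00-08:30, 11:00-13:45.
The last common window of at least 30 minutes is 11:00-13:45; a 30-minute meeting can start as late as 13:15 and still end by 13:45.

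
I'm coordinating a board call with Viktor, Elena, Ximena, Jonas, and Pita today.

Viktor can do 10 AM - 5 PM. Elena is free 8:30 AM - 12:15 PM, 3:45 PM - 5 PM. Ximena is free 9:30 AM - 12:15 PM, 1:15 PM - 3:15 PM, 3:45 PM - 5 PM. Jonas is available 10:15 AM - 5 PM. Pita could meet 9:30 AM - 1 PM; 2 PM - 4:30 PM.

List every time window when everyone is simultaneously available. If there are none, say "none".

Viktor ∩ Elena: 10:00-12:15, 15:45-17:00.
Viktor ∩ Elena ∩ Ximena: 10:00-12:15, 15:45-17:00.
Viktor ∩ Elena ∩ Ximena ∩ Jonas: 10:15-12:15, 15:45-17:00.
Viktor ∩ Elena ∩ Ximena ∩ Jonas ∩ Pita: 10:15-12:15, 15:45-16:30.

10:15-12:15, 15:45-16:30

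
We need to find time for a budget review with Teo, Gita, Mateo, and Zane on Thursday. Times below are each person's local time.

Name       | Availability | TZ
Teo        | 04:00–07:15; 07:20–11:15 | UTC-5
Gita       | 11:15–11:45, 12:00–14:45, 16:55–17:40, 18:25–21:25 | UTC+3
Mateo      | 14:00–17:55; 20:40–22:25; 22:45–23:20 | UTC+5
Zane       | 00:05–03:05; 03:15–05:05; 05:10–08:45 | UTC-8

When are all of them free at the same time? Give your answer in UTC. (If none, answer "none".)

09:00-11:05, 11:15-11:45, 15:40-16:15

Teo in UTC: 09:00-12:15, 12:20-16:15 (add 5h to convert from UTC-5).
Gita in UTC: 08:15-08:45, 09:00-11:45, 13:55-14:40, 15:25-18:25 (subtract 3h to convert from UTC+3).
Mateo in UTC: 09:00-12:55, 15:40-17:25, 17:45-18:20 (subtract 5h to convert from UTC+5).
Zane in UTC: 08:05-11:05, 11:15-13:05, 13:10-16:45 (add 8h to convert from UTC-8).
Teo ∩ Gita: 09:00-11:45, 13:55-14:40, 15:25-16:15.
Teo ∩ Gita ∩ Mateo: 09:00-11:45, 15:40-16:15.
Teo ∩ Gita ∩ Mateo ∩ Zane: 09:00-11:05, 11:15-11:45, 15:40-16:15.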